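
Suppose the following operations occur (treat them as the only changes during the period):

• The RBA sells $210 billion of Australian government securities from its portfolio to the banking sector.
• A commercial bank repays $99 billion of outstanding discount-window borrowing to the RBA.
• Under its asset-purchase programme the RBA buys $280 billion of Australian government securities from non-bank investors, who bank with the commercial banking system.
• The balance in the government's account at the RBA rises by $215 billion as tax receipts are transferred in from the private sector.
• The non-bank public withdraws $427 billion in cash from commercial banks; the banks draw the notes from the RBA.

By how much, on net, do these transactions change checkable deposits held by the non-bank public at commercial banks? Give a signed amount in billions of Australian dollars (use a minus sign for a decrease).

-$362 billion

RBA balance sheet:
  Assets:      Securities +$70B, Loans to banks −$99B
  Liabilities: Bank reserves −$671B, Currency in circulation +$427B, Government deposits +$215B
Commercial banking system:
  Assets:      Reserves at CB −$671B, Securities +$210B
  Liabilities: Checkable deposits −$362B, Borrowings from CB −$99B
So the change in checkable deposits held by the non-bank public at commercial banks is -$362 billion.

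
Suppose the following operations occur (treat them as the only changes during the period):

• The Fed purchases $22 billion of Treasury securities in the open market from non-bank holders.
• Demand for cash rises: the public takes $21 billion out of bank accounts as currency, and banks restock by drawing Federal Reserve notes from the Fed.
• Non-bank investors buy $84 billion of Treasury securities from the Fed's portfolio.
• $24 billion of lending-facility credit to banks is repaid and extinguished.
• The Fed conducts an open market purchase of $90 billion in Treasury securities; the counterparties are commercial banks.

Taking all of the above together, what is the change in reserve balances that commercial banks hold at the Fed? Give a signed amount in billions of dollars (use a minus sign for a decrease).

-$17 billion

Asset purchase (from non-banks) $22 billion: the Fed pays by crediting reserve accounts → +$22B.
Currency withdrawal $21 billion: banks swap reserves for currency → −$21B.
Asset sale (to non-banks) $84 billion: the non-bank buyers' banks settle from reserves → −$84B.
Discount-window repayment $24 billion: repayment is debited from reserves → −$24B.
OMO purchase (from banks) $90 billion: the Fed pays by crediting reserve accounts → +$90B.
Net: 22 − 21 − 84 − 24 + 90 = -$17 billion.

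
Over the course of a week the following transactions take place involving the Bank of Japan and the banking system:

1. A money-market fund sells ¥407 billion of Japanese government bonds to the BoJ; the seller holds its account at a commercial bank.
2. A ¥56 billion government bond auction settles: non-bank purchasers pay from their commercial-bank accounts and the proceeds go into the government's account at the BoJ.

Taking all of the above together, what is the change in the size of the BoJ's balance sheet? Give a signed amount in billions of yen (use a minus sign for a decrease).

+¥407 billion

BoJ balance sheet:
  Assets:      Securities +¥407B
  Liabilities: Bank reserves +¥351B, Government deposits +¥56B
Commercial banking system:
  Assets:      Reserves at CB +¥351B
  Liabilities: Checkable deposits +¥351B
Change in total BoJ assets = +¥407 billion.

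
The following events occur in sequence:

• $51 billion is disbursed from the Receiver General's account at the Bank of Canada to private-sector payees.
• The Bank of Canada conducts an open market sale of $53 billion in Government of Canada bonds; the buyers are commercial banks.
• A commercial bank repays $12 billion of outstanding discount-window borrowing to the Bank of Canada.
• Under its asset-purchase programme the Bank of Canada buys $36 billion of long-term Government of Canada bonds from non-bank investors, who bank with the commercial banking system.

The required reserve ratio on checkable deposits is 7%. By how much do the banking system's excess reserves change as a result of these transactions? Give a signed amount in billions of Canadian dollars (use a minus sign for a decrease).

Government spending $51 billion: reserves +$51B, deposits +$51B.
OMO sale (to banks) $53 billion: reserves −$53B, deposits 0.
Discount-window repayment $12 billion: reserves −$12B, deposits 0.
Asset purchase (from non-banks) $36 billion: reserves +$36B, deposits +$36B.
Totals: Δreserves = +$22B, Δdeposits = +$87B.
Δrequired reserves = 7% × +$87B = +$6.09B.
Δexcess reserves = Δreserves − Δrequired = +$22B − (+$6.09B) = +$15.91 billion.

+$15.91 billion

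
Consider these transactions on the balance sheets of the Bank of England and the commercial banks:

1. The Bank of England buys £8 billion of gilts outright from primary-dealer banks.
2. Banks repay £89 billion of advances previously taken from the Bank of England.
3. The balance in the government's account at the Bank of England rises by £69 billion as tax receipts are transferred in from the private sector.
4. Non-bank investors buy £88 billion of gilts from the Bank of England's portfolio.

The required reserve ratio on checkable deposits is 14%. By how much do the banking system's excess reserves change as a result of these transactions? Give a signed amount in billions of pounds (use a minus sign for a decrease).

OMO purchase (from banks) £8 billion: reserves +£8B, deposits 0.
Discount-window repayment £89 billion: reserves −£89B, deposits 0.
Government account inflow £69 billion: reserves −£69B, deposits −£69B.
Asset sale (to non-banks) £88 billion: reserves −£88B, deposits −£88B.
Totals: Δreserves = −£238B, Δdeposits = −£157B.
Δrequired reserves = 14% × −£157B = −£21.98B.
Δexcess reserves = Δreserves − Δrequired = −£238B − (−£21.98B) = -£216.02 billion.

-£216.02 billion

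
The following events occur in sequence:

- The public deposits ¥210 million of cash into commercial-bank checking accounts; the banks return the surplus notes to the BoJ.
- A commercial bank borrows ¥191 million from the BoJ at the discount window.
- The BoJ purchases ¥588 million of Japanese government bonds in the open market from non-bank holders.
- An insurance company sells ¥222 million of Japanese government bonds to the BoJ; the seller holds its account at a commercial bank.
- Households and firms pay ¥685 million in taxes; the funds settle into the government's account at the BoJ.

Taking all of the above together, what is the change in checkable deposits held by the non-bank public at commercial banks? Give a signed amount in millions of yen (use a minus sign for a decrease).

+¥335 million

BoJ balance sheet:
  Assets:      Securities +¥810M, Loans to banks +¥191M
  Liabilities: Bank reserves +¥526M, Currency in circulation −¥210M, Government deposits +¥685M
Commercial banking system:
  Assets:      Reserves at CB +¥526M
  Liabilities: Checkable deposits +¥335M, Borrowings from CB +¥191M
So the change in checkable deposits held by the non-bank public at commercial banks is +¥335 million.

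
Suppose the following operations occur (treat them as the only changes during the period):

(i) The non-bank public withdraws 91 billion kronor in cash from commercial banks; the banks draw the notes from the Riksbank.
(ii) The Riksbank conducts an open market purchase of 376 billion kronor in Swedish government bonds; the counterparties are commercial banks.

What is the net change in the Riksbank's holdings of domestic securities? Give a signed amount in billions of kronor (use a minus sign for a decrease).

Currency withdrawal 91 billion kronor: the Riksbank's securities portfolio is untouched → 0.
OMO purchase (from banks) 376 billion kronor: securities added to the Riksbank's portfolio → +376B.
Net: 0 + 376 = +376 billion.

+376 billion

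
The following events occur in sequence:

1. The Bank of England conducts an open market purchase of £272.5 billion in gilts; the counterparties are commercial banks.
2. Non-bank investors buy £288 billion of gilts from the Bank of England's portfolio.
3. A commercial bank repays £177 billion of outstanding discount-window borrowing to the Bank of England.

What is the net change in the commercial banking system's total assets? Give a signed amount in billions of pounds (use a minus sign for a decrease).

Bank of England balance sheet:
  Assets:      Securities −£15.5B, Loans to banks −£177B
  Liabilities: Bank reserves −£192.5B
Commercial banking system:
  Assets:      Reserves at CB −£192.5B, Securities −£272.5B
  Liabilities: Checkable deposits −£288B, Borrowings from CB −£177B
Change in total bank assets = -£465 billion.

-£465 billion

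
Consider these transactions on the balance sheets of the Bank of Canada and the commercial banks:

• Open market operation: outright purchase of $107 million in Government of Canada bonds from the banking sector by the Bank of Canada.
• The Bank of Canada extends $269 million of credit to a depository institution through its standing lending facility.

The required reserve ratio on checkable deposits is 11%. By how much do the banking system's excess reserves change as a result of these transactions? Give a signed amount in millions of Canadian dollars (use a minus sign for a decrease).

OMO purchase (from banks) $107 million: reserves +$107M, deposits 0.
Discount-window loan $269 million: reserves +$269M, deposits 0.
Totals: Δreserves = +$376M, Δdeposits = 0.
Δrequired reserves = 11% × 0 = 0.
Δexcess reserves = Δreserves − Δrequired = +$376M − (0) = +$376 million.

+$376 million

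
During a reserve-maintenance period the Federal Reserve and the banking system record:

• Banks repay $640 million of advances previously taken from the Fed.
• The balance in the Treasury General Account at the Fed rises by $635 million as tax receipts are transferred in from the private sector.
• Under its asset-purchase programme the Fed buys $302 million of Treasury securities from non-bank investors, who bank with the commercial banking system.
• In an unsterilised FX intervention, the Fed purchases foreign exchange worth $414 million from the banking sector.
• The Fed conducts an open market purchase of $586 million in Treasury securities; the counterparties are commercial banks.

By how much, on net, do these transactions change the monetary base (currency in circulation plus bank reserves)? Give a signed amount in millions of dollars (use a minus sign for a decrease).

+$27 million

Discount-window repayment $640 million: Fed balance sheet contracts → −$640M.
Government account inflow $635 million: reserves shift to a non-base liability → −$635M.
Asset purchase (from non-banks) $302 million: Fed balance sheet expands → +$302M.
FX purchase $414 million: Fed balance sheet expands → +$414M.
OMO purchase (from banks) $586 million: Fed balance sheet expands → +$586M.
Net: −640 − 635 + 302 + 414 + 586 = +$27 million.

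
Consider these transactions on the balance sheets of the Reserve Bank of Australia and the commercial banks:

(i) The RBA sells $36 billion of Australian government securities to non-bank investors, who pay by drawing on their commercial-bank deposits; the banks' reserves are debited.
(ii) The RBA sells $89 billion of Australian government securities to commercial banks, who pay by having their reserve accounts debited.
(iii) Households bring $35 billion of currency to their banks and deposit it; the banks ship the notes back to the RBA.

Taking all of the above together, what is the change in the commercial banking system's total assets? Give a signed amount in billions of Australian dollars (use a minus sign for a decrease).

Asset sale (to non-banks) $36 billion: bank balance sheets shrink → −$36B.
OMO sale (to banks) $89 billion: just an asset swap on bank balance sheets → 0.
Currency deposit $35 billion: bank balance sheets expand → +$35B.
Net: −36 + 0 + 35 = -$1 billion.

-$1 billion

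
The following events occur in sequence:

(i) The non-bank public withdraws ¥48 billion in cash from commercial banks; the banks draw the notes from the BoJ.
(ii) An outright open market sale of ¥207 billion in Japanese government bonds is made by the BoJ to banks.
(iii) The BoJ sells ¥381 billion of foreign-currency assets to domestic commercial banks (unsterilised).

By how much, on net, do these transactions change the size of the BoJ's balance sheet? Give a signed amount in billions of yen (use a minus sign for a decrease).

BoJ balance sheet:
  Assets:      Securities −¥207B, Foreign assets −¥381B
  Liabilities: Bank reserves −¥636B, Currency in circulation +¥48B
Commercial banking system:
  Assets:      Reserves at CB −¥636B, Securities +¥207B, Foreign assets +¥381B
  Liabilities: Checkable deposits −¥48B
Change in total BoJ assets = -¥588 billion.

-¥588 billion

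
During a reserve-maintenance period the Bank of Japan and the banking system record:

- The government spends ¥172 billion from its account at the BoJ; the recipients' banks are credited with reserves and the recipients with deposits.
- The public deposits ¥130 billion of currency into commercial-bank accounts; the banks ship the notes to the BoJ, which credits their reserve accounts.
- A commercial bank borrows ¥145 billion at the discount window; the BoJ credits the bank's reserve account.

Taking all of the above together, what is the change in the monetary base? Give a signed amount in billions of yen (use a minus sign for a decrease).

Government spending ¥172 billion: a non-base liability converts back to reserves → +¥172B.
Currency deposit ¥130 billion: just a shift between currency and reserves — both are base money → 0.
Discount-window loan ¥145 billion: BoJ balance sheet expands → +¥145B.
Net: 172 + 0 + 145 = +¥317 billion.

+¥317 billion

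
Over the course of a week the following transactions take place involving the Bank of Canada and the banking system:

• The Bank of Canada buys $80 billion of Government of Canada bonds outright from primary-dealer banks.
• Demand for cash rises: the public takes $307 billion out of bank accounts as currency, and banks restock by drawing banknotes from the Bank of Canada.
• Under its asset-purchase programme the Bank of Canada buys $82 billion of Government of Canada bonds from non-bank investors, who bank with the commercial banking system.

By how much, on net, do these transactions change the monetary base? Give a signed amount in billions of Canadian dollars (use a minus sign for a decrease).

OMO purchase (from banks) $80 billion: Bank of Canada balance sheet expands → +$80B.
Currency withdrawal $307 billion: just a shift between currency and reserves — both are base money → 0.
Asset purchase (from non-banks) $82 billion: Bank of Canada balance sheet expands → +$82B.
Net: 80 + 0 + 82 = +$162 billion.

+$162 billion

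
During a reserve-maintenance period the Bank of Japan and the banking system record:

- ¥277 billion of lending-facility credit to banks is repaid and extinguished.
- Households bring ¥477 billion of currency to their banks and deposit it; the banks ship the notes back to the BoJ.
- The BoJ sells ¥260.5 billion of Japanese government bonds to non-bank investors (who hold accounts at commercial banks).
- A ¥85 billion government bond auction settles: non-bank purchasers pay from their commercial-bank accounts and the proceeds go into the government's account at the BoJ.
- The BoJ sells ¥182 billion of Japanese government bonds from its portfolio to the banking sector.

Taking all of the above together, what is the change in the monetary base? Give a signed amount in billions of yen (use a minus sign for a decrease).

-¥804.5 billion

BoJ balance sheet:
  Assets:      Securities −¥442.5B, Loans to banks −¥277B
  Liabilities: Bank reserves −¥327.5B, Currency in circulation −¥477B, Government deposits +¥85B
Commercial banking system:
  Assets:      Reserves at CB −¥327.5B, Securities +¥182B
  Liabilities: Checkable deposits +¥131.5B, Borrowings from CB −¥277B
Monetary base = currency + reserves: −¥477B + (−¥327.5B) = -¥804.5 billion.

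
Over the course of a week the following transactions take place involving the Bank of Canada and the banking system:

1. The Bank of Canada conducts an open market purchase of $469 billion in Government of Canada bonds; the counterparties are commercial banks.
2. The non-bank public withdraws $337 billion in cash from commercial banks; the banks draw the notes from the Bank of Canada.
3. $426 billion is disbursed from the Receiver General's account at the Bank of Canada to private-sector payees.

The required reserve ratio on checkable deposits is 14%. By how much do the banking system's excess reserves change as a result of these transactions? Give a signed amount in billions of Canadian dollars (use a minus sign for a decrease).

+$545.54 billion

OMO purchase (from banks) $469 billion: reserves +$469B, deposits 0.
Currency withdrawal $337 billion: reserves −$337B, deposits −$337B.
Government spending $426 billion: reserves +$426B, deposits +$426B.
Totals: Δreserves = +$558B, Δdeposits = +$89B.
Δrequired reserves = 14% × +$89B = +$12.46B.
Δexcess reserves = Δreserves − Δrequired = +$558B − (+$12.46B) = +$545.54 billion.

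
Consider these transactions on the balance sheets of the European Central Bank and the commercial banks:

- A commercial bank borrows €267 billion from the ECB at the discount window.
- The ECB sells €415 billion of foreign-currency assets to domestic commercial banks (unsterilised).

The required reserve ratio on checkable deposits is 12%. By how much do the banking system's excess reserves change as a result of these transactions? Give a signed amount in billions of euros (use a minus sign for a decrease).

Discount-window loan €267 billion: reserves +€267B, deposits 0.
FX sale €415 billion: reserves −€415B, deposits 0.
Totals: Δreserves = −€148B, Δdeposits = 0.
Δrequired reserves = 12% × 0 = 0.
Δexcess reserves = Δreserves − Δrequired = −€148B − (0) = -€148 billion.

-€148 billion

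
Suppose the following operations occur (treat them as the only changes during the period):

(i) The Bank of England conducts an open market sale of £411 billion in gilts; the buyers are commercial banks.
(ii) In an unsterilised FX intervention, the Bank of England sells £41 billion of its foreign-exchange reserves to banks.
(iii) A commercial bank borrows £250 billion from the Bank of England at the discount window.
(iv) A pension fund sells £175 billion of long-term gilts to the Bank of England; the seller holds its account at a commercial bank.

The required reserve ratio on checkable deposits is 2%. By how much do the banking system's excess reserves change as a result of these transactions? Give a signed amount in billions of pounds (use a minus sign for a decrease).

-£30.5 billion

OMO sale (to banks) £411 billion: reserves −£411B, deposits 0.
FX sale £41 billion: reserves −£41B, deposits 0.
Discount-window loan £250 billion: reserves +£250B, deposits 0.
Asset purchase (from non-banks) £175 billion: reserves +£175B, deposits +£175B.
Totals: Δreserves = −£27B, Δdeposits = +£175B.
Δrequired reserves = 2% × +£175B = +£3.5B.
Δexcess reserves = Δreserves − Δrequired = −£27B − (+£3.5B) = -£30.5 billion.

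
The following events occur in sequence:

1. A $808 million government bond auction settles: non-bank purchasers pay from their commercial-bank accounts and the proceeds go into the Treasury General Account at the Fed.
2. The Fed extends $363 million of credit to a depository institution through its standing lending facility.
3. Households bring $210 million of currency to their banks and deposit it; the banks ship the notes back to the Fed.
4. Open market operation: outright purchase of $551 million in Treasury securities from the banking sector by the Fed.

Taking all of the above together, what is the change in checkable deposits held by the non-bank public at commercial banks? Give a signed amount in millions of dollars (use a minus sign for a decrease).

-$598 million

Government account inflow $808 million: non-bank counterparties' bank balances fall → −$808M.
Discount-window loan $363 million: the counterparty is a bank, so public deposits are unchanged → 0.
Currency deposit $210 million: non-bank counterparties' bank balances rise → +$210M.
OMO purchase (from banks) $551 million: the counterparty is a bank, so public deposits are unchanged → 0.
Net: −808 + 0 + 210 + 0 = -$598 million.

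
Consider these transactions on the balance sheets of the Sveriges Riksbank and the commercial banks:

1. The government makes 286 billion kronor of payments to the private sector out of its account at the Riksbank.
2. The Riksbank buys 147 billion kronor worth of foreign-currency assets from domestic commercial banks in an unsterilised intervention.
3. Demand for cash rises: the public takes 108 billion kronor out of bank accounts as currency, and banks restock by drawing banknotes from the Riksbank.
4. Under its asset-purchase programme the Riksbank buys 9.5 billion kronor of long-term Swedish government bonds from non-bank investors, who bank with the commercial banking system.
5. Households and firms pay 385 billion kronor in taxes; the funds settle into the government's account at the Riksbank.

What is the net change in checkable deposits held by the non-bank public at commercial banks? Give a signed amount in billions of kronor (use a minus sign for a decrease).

-197.5 billion

Government spending 286 billion kronor: non-bank counterparties' bank balances rise → +286B.
FX purchase 147 billion kronor: the counterparty is a bank, so public deposits are unchanged → 0.
Currency withdrawal 108 billion kronor: non-bank counterparties' bank balances fall → −108B.
Asset purchase (from non-banks) 9.5 billion kronor: non-bank counterparties' bank balances rise → +9.5B.
Government account inflow 385 billion kronor: non-bank counterparties' bank balances fall → −385B.
Net: 286 + 0 − 108 + 9.5 − 385 = -197.5 billion.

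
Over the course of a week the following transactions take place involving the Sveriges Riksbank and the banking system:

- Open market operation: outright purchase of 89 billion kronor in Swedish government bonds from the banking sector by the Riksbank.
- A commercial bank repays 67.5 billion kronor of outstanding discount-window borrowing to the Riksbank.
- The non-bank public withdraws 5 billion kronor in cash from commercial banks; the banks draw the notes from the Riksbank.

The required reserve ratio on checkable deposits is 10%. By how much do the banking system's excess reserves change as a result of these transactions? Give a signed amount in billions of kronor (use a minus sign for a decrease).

+17 billion

OMO purchase (from banks) 89 billion kronor: reserves +89B, deposits 0.
Discount-window repayment 67.5 billion kronor: reserves −67.5B, deposits 0.
Currency withdrawal 5 billion kronor: reserves −5B, deposits −5B.
Totals: Δreserves = +16.5B, Δdeposits = −5B.
Δrequired reserves = 10% × −5B = −0.5B.
Δexcess reserves = Δreserves − Δrequired = +16.5B − (−0.5B) = +17 billion.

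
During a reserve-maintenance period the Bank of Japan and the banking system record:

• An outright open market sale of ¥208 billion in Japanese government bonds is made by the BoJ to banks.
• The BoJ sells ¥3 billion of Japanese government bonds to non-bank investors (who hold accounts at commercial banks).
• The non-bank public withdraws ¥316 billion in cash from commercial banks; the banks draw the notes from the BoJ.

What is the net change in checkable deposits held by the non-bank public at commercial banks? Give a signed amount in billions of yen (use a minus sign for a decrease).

-¥319 billion

OMO sale (to banks) ¥208 billion: the counterparty is a bank, so public deposits are unchanged → 0.
Asset sale (to non-banks) ¥3 billion: non-bank counterparties' bank balances fall → −¥3B.
Currency withdrawal ¥316 billion: non-bank counterparties' bank balances fall → −¥316B.
Net: 0 − 3 − 316 = -¥319 billion.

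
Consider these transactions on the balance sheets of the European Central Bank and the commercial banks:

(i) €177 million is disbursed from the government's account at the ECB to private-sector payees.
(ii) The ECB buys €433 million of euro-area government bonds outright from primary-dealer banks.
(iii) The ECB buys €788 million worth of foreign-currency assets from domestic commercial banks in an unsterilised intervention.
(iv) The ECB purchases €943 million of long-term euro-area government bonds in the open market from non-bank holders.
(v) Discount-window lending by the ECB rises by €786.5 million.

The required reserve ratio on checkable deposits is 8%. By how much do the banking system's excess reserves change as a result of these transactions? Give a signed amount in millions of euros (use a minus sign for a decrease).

+€3037.9 million

Government spending €177 million: reserves +€177M, deposits +€177M.
OMO purchase (from banks) €433 million: reserves +€433M, deposits 0.
FX purchase €788 million: reserves +€788M, deposits 0.
Asset purchase (from non-banks) €943 million: reserves +€943M, deposits +€943M.
Discount-window loan €786.5 million: reserves +€786.5M, deposits 0.
Totals: Δreserves = +€3127.5M, Δdeposits = +€1120M.
Δrequired reserves = 8% × +€1120M = +€89.6M.
Δexcess reserves = Δreserves − Δrequired = +€3127.5M − (+€89.6M) = +€3037.9 million.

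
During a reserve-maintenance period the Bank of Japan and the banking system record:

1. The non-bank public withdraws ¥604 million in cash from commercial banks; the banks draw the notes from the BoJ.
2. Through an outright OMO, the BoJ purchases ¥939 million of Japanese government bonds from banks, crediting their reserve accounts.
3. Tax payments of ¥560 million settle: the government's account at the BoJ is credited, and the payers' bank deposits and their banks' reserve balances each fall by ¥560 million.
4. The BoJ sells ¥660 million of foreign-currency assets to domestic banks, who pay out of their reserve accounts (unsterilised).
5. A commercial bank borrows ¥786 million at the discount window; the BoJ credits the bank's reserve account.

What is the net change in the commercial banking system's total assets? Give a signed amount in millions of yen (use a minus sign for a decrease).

-¥378 million

BoJ balance sheet:
  Assets:      Securities +¥939M, Loans to banks +¥786M, Foreign assets −¥660M
  Liabilities: Bank reserves −¥99M, Currency in circulation +¥604M, Government deposits +¥560M
Commercial banking system:
  Assets:      Reserves at CB −¥99M, Securities −¥939M, Foreign assets +¥660M
  Liabilities: Checkable deposits −¥1164M, Borrowings from CB +¥786M
Change in total bank assets = -¥378 million.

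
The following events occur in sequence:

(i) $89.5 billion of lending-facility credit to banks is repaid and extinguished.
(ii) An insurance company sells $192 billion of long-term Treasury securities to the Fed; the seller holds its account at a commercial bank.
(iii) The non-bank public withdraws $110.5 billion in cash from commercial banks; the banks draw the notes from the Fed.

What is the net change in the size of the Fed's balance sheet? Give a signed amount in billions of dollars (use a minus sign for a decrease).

Fed balance sheet:
  Assets:      Securities +$192B, Loans to banks −$89.5B
  Liabilities: Bank reserves −$8B, Currency in circulation +$110.5B
Commercial banking system:
  Assets:      Reserves at CB −$8B
  Liabilities: Checkable deposits +$81.5B, Borrowings from CB −$89.5B
Change in total Fed assets = +$102.5 billion.

+$102.5 billion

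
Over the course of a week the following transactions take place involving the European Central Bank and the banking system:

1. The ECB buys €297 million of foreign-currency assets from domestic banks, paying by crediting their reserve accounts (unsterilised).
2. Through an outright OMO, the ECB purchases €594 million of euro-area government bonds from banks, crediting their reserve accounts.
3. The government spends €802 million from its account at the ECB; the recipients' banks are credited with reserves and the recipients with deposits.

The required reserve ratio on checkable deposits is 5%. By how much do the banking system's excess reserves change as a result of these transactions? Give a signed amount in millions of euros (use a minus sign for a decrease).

FX purchase €297 million: reserves +€297M, deposits 0.
OMO purchase (from banks) €594 million: reserves +€594M, deposits 0.
Government spending €802 million: reserves +€802M, deposits +€802M.
Totals: Δreserves = +€1693M, Δdeposits = +€802M.
Δrequired reserves = 5% × +€802M = +€40.1M.
Δexcess reserves = Δreserves − Δrequired = +€1693M − (+€40.1M) = +€1652.9 million.

+€1652.9 million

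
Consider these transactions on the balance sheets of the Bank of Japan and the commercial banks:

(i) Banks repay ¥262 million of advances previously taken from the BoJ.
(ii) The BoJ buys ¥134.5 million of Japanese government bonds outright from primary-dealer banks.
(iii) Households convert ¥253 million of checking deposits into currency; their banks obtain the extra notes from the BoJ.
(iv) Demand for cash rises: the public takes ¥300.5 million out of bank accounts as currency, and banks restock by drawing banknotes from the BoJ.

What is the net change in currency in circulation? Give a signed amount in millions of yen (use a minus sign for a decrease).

Discount-window repayment ¥262 million: no currency enters or leaves circulation → 0.
OMO purchase (from banks) ¥134.5 million: no currency enters or leaves circulation → 0.
Currency withdrawal ¥253 million: notes leave the central bank → +¥253M.
Currency withdrawal ¥300.5 million: notes leave the central bank → +¥300.5M.
Net: 0 + 0 + 253 + 300.5 = +¥553.5 million.

+¥553.5 million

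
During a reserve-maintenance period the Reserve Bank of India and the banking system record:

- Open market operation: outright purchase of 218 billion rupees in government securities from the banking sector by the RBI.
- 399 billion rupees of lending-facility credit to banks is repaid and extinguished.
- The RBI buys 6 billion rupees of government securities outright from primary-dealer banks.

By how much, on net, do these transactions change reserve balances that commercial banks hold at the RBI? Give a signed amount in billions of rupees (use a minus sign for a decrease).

-175 billion

OMO purchase (from banks) 218 billion rupees: the RBI pays by crediting reserve accounts → +218B.
Discount-window repayment 399 billion rupees: repayment is debited from reserves → −399B.
OMO purchase (from banks) 6 billion rupees: the RBI pays by crediting reserve accounts → +6B.
Net: 218 − 399 + 6 = -175 billion.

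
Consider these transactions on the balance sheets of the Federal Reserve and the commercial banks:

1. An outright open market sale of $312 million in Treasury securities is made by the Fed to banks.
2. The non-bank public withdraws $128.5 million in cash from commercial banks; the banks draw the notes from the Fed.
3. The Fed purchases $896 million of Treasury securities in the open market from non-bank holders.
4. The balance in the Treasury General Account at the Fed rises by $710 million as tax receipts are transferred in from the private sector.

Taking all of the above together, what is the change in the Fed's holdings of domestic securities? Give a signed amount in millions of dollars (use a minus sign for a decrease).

+$584 million

OMO sale (to banks) $312 million: securities removed from the Fed's portfolio → −$312M.
Currency withdrawal $128.5 million: the Fed's securities portfolio is untouched → 0.
Asset purchase (from non-banks) $896 million: securities added to the Fed's portfolio → +$896M.
Government account inflow $710 million: the Fed's securities portfolio is untouched → 0.
Net: −312 + 0 + 896 + 0 = +$584 million.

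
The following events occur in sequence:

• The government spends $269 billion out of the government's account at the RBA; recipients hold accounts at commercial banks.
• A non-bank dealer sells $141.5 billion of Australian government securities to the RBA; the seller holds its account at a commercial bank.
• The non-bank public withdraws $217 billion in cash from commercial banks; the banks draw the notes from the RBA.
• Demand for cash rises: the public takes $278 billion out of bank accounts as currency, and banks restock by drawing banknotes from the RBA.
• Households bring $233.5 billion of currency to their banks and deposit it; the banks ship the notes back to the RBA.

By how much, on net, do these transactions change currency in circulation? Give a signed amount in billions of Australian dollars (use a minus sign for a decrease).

+$261.5 billion

Government spending $269 billion: no currency enters or leaves circulation → 0.
Asset purchase (from non-banks) $141.5 billion: no currency enters or leaves circulation → 0.
Currency withdrawal $217 billion: notes leave the central bank → +$217B.
Currency withdrawal $278 billion: notes leave the central bank → +$278B.
Currency deposit $233.5 billion: notes return to the central bank → −$233.5B.
Net: 0 + 0 + 217 + 278 − 233.5 = +$261.5 billion.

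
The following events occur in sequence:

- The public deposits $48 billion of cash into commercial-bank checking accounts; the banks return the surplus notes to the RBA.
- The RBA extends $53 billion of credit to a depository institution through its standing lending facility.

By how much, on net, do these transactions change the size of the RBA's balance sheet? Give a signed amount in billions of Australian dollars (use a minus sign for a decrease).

Currency deposit $48 billion: only the composition of liabilities changes → 0.
Discount-window loan $53 billion: an RBA asset is acquired → +$53B.
Net: 0 + 53 = +$53 billion.

+$53 billion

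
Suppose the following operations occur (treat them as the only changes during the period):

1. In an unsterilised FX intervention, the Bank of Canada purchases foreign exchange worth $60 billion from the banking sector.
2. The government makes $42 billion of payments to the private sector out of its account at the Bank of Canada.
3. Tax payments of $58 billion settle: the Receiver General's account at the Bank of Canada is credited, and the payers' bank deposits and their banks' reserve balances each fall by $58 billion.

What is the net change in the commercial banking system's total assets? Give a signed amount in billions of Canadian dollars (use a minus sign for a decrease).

FX purchase $60 billion: just an asset swap on bank balance sheets → 0.
Government spending $42 billion: bank balance sheets expand → +$42B.
Government account inflow $58 billion: bank balance sheets shrink → −$58B.
Net: 0 + 42 − 58 = -$16 billion.

-$16 billion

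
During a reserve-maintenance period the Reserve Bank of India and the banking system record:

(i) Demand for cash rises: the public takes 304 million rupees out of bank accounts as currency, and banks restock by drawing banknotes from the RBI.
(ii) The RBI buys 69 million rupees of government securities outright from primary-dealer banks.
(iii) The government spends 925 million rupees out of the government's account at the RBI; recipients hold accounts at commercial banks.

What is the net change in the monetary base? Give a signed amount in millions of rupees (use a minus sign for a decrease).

+994 million

Currency withdrawal 304 million rupees: just a shift between currency and reserves — both are base money → 0.
OMO purchase (from banks) 69 million rupees: RBI balance sheet expands → +69M.
Government spending 925 million rupees: a non-base liability converts back to reserves → +925M.
Net: 0 + 69 + 925 = +994 million.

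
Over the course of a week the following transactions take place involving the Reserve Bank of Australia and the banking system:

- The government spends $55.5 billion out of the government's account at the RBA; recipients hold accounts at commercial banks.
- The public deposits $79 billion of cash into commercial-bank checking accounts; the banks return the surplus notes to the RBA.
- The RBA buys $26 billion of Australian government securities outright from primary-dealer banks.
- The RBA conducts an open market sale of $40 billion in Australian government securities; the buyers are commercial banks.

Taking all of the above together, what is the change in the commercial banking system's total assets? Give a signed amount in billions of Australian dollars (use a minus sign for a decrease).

Government spending $55.5 billion: bank balance sheets expand → +$55.5B.
Currency deposit $79 billion: bank balance sheets expand → +$79B.
OMO purchase (from banks) $26 billion: just an asset swap on bank balance sheets → 0.
OMO sale (to banks) $40 billion: just an asset swap on bank balance sheets → 0.
Net: 55.5 + 79 + 0 + 0 = +$134.5 billion.

+$134.5 billion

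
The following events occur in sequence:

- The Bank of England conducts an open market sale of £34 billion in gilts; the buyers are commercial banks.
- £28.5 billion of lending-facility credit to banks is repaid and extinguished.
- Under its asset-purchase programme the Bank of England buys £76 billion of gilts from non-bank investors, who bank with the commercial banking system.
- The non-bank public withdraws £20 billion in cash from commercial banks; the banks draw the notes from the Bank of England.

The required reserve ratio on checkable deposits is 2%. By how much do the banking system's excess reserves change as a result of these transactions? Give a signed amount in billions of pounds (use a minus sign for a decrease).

-£7.62 billion

OMO sale (to banks) £34 billion: reserves −£34B, deposits 0.
Discount-window repayment £28.5 billion: reserves −£28.5B, deposits 0.
Asset purchase (from non-banks) £76 billion: reserves +£76B, deposits +£76B.
Currency withdrawal £20 billion: reserves −£20B, deposits −£20B.
Totals: Δreserves = −£6.5B, Δdeposits = +£56B.
Δrequired reserves = 2% × +£56B = +£1.12B.
Δexcess reserves = Δreserves − Δrequired = −£6.5B − (+£1.12B) = -£7.62 billion.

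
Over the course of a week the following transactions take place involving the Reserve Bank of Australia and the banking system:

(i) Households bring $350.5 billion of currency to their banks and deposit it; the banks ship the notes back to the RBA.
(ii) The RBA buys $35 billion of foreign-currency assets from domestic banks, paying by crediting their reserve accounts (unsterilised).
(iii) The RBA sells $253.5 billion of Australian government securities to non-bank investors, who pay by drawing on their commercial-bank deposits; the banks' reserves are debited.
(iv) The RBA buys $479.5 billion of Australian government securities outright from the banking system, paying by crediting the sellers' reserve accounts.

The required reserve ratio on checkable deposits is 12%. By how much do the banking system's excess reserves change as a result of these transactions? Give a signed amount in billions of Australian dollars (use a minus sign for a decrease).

Currency deposit $350.5 billion: reserves +$350.5B, deposits +$350.5B.
FX purchase $35 billion: reserves +$35B, deposits 0.
Asset sale (to non-banks) $253.5 billion: reserves −$253.5B, deposits −$253.5B.
OMO purchase (from banks) $479.5 billion: reserves +$479.5B, deposits 0.
Totals: Δreserves = +$611.5B, Δdeposits = +$97B.
Δrequired reserves = 12% × +$97B = +$11.64B.
Δexcess reserves = Δreserves − Δrequired = +$611.5B − (+$11.64B) = +$599.86 billion.

+$599.86 billion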